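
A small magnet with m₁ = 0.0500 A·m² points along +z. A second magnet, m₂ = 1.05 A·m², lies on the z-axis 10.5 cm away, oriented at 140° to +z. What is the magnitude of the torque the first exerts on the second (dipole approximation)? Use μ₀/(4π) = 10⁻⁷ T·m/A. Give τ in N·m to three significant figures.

τ ≈ 5.83×10⁻⁶ N·m

Dipole B is on the axis of dipole A, so B₁ there is axial: B₁ = (μ₀/4π)·2m₁/r³ along +z.
B₁ = 2(10⁻⁷)(0.0500)/(0.105)³ = 8.638×10⁻⁶ T.
τ = m₂ B₁ sinθ.
τ = (1.05)(8.638×10⁻⁶)·sin140° = 5.830×10⁻⁶ N·m.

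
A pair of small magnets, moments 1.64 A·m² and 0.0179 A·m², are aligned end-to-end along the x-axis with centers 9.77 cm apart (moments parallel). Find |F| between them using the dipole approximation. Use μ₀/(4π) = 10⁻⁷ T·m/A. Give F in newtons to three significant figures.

On-axis B of dipole 1: B = (μ₀/4π)·2m₁/r³. Force on dipole 2: F = m₂·dB/dr.
dB/dr = −(μ₀/4π)·6m₁/r⁴, so |F| = (μ₀/4π)·6m₁m₂/r⁴.
F = 6(10⁻⁷)(1.64)(0.0179)/(0.0977)⁴ = 1.933×10⁻⁴ N.

F ≈ 1.93×10⁻⁴ N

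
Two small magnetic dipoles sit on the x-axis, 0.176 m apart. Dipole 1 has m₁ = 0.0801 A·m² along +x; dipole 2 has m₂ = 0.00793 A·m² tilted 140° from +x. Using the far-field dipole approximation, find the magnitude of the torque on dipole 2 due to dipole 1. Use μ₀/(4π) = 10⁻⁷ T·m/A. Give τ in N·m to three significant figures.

Dipole B is on the axis of dipole A, so B₁ there is axial: B₁ = (μ₀/4π)·2m₁/r³ along +x.
B₁ = 2(10⁻⁷)(0.0801)/(0.176)³ = 2.938×10⁻⁶ T.
τ = m₂ B₁ sinθ.
τ = (0.00793)(2.938×10⁻⁶)·sin140° = 1.498×10⁻⁸ N·m.

τ ≈ 1.50×10⁻⁸ N·m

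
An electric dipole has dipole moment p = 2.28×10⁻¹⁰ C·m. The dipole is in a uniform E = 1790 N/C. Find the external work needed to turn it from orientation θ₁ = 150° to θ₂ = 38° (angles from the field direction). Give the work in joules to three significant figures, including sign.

W_ext = ΔU = U(θ₂) − U(θ₁) = −pE cosθ₂ − (−pE cosθ₁) = pE(cosθ₁ − cosθ₂).
W = (2.28×10⁻¹⁰)(1790)·(cos150° − cos38°) = (4.081×10⁻⁷)·(-1.6540) = -6.750×10⁻⁷ J.

W ≈ -6.75×10⁻⁷ J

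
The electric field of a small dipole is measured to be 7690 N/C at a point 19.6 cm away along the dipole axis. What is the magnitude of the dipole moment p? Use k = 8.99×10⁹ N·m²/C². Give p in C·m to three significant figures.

p ≈ 3.22×10⁻⁹ C·m

On axis E = 2kp/r³, so p = Er³/(2k).
p = (7690)·(0.196)³ / (2·8.99×10⁹) = 3.220×10⁻⁹ C·m.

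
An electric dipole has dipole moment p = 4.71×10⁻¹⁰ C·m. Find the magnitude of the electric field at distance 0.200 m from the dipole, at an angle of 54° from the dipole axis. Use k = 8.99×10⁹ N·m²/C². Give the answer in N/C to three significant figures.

At angle θ the dipole field magnitude is E = (kp/r³)·√(1 + 3cos²θ).
kp/r³ = (8.99×10⁹)(4.71×10⁻¹⁰) / (0.200)³ = 529.3 N/C.
√(1 + 3cos²54°) = √(1 + 3·0.3455) = √2.0365 ≈ 1.4271.
E ≈ 529.3 × 1.427 = 755.3 N/C.

E ≈ 755 N/C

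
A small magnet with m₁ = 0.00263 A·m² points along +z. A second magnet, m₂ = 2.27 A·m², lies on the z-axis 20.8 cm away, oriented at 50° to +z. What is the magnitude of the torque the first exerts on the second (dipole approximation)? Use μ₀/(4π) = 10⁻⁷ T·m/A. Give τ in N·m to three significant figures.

τ ≈ 1.02×10⁻⁷ N·m

Dipole B is on the axis of dipole A, so B₁ there is axial: B₁ = (μ₀/4π)·2m₁/r³ along +z.
B₁ = 2(10⁻⁷)(0.00263)/(0.208)³ = 5.845×10⁻⁸ T.
τ = m₂ B₁ sinθ.
τ = (2.27)(5.845×10⁻⁸)·sin50° = 1.016×10⁻⁷ N·m.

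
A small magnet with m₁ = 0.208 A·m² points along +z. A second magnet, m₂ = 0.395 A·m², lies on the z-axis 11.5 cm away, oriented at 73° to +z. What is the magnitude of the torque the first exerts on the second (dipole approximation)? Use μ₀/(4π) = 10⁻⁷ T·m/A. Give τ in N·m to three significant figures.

Dipole B is on the axis of dipole A, so B₁ there is axial: B₁ = (μ₀/4π)·2m₁/r³ along +z.
B₁ = 2(10⁻⁷)(0.208)/(0.115)³ = 2.735×10⁻⁵ T.
τ = m₂ B₁ sinθ.
τ = (0.395)(2.735×10⁻⁵)·sin73° = 1.033×10⁻⁵ N·m.

τ ≈ 1.03×10⁻⁵ N·m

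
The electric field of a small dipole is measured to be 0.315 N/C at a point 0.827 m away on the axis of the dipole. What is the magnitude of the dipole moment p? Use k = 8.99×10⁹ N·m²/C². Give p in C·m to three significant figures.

p ≈ 9.91×10⁻¹² C·m

On axis E = 2kp/r³, so p = Er³/(2k).
p = (0.315)·(0.827)³ / (2·8.99×10⁹) = 9.909×10⁻¹² C·m.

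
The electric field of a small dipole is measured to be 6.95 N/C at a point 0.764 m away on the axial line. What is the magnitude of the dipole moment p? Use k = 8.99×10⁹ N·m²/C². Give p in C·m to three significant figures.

On axis E = 2kp/r³, so p = Er³/(2k).
p = (6.95)·(0.764)³ / (2·8.99×10⁹) = 1.724×10⁻¹⁰ C·m.

p ≈ 1.72×10⁻¹⁰ C·m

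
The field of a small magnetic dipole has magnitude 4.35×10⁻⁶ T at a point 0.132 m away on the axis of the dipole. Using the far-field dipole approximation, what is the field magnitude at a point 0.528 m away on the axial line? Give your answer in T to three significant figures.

B ≈ 6.80×10⁻⁸ T

Dipole fields scale as 1/r³ in the far field; the geometry is the same at both points.
B₂ = B₁ · (r₁/r₂)³ = 4.35×10⁻⁶ · (0.132/0.528)³.
(r₁/r₂)³ = (0.25)³ = 0.01562.
B₂ ≈ 6.797×10⁻⁸ T.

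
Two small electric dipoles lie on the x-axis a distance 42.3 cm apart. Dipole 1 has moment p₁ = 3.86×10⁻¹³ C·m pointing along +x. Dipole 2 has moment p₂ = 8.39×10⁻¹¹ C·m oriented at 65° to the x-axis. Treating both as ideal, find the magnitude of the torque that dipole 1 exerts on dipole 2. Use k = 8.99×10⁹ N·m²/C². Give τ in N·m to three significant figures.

The second dipole sits on the axis of the first, so the field there is axial: E₁ = 2kp₁/r³ along +x.
E₁ = 2(8.99×10⁹)(3.86×10⁻¹³)/(0.423)³ = 0.09170 N/C.
Torque on the second dipole: τ = p₂ E₁ sinθ.
τ = (8.39×10⁻¹¹)(0.09170)·sin65° = 6.973×10⁻¹² N·m.

τ ≈ 6.97×10⁻¹² N·m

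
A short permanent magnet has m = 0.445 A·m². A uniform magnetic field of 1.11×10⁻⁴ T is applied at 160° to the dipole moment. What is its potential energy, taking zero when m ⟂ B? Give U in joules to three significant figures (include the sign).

U ≈ 4.64×10⁻⁵ J

U = −m·B = −mB cosθ.
U = −(0.445)(1.11×10⁻⁴)·cos160° = 4.642×10⁻⁵ J.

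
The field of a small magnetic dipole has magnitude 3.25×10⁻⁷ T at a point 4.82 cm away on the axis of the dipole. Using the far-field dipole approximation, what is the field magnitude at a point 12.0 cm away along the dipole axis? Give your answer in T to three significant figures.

Dipole fields scale as 1/r³ in the far field; the geometry is the same at both points.
B₂ = B₁ · (r₁/r₂)³ = 3.25×10⁻⁷ · (4.82/12.0)³.
(r₁/r₂)³ = (0.4017)³ = 0.0648.
B₂ ≈ 2.106×10⁻⁸ T.

B ≈ 2.11×10⁻⁸ T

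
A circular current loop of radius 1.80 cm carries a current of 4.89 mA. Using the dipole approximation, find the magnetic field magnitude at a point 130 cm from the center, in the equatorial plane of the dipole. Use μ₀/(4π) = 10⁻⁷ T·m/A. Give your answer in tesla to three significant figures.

B ≈ 2.27×10⁻¹³ T

Magnetic moment m = IA = Iπa² = (0.00489)·π·(0.0180)² = 4.977×10⁻⁶ A·m².
In the equatorial plane B = (μ₀/4π)·m/r³ (half the axial value).
B = (10⁻⁷)·(4.977×10⁻⁶) / (1.30)³ = 2.265×10⁻¹³ T.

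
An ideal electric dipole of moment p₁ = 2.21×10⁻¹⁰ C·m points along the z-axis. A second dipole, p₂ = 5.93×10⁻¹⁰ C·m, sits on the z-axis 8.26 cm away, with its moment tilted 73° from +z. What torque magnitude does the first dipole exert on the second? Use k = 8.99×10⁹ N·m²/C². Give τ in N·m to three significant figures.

τ ≈ 4.00×10⁻⁶ N·m

The second dipole sits on the axis of the first, so the field there is axial: E₁ = 2kp₁/r³ along +z.
E₁ = 2(8.99×10⁹)(2.21×10⁻¹⁰)/(0.0826)³ = 7051 N/C.
Torque on the second dipole: τ = p₂ E₁ sinθ.
τ = (5.93×10⁻¹⁰)(7051)·sin73° = 3.998×10⁻⁶ N·m.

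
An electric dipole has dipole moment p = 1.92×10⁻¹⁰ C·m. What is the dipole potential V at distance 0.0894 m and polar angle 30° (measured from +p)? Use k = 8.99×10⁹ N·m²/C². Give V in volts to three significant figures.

The dipole potential is V = kp cosθ / r².
V = (8.99×10⁹)(1.92×10⁻¹⁰)·cos30° / (0.0894)² = 187.0 V.

V ≈ 187 V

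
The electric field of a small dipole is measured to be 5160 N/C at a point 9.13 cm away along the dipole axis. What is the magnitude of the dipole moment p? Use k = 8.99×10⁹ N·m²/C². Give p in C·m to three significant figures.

p ≈ 2.18×10⁻¹⁰ C·m

On axis E = 2kp/r³, so p = Er³/(2k).
p = (5160)·(0.0913)³ / (2·8.99×10⁹) = 2.184×10⁻¹⁰ C·m.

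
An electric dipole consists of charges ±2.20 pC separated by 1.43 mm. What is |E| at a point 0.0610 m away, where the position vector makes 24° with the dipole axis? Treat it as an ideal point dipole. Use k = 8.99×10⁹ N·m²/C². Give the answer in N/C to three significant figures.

Dipole moment p = qd = (2.20×10⁻¹² C)(0.00143 m) = 3.146×10⁻¹⁵ C·m.
At angle θ the dipole field magnitude is E = (kp/r³)·√(1 + 3cos²θ).
kp/r³ = (8.99×10⁹)(3.146×10⁻¹⁵) / (0.0610)³ = 0.1246 N/C.
√(1 + 3cos²24°) = √(1 + 3·0.8346) = √3.5037 ≈ 1.8718.
E ≈ 0.1246 × 1.872 = 0.2332 N/C.

E ≈ 0.233 N/C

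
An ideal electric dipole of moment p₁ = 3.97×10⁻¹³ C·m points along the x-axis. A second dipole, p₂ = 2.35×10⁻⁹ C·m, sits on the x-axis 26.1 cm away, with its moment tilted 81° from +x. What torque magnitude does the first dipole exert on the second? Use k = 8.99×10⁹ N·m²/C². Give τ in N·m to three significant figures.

τ ≈ 9.32×10⁻¹⁰ N·m

The second dipole sits on the axis of the first, so the field there is axial: E₁ = 2kp₁/r³ along +x.
E₁ = 2(8.99×10⁹)(3.97×10⁻¹³)/(0.261)³ = 0.4015 N/C.
Torque on the second dipole: τ = p₂ E₁ sinθ.
τ = (2.35×10⁻⁹)(0.4015)·sin81° = 9.319×10⁻¹⁰ N·m.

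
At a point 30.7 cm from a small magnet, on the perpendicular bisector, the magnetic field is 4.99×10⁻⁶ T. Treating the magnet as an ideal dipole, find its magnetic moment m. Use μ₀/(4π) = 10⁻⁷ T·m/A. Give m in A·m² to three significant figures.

m ≈ 1.44 A·m²

In the equatorial plane B = (μ₀/4π)·m/r³, so m = Br³·4π/(μ₀).
m = (4.99×10⁻⁶)·(0.307)³ / (10⁻⁷) = 1.444 A·m².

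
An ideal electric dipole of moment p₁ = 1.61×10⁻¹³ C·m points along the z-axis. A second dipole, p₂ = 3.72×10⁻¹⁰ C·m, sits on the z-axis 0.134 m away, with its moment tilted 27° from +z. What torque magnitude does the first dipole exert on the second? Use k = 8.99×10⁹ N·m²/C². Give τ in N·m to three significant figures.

The second dipole sits on the axis of the first, so the field there is axial: E₁ = 2kp₁/r³ along +z.
E₁ = 2(8.99×10⁹)(1.61×10⁻¹³)/(0.134)³ = 1.203 N/C.
Torque on the second dipole: τ = p₂ E₁ sinθ.
τ = (3.72×10⁻¹⁰)(1.203)·sin27° = 2.032×10⁻¹⁰ N·m.

τ ≈ 2.03×10⁻¹⁰ N·m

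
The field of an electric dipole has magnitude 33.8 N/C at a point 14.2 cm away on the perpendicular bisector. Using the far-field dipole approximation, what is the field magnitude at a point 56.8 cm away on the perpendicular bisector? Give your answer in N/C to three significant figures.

Dipole fields scale as 1/r³ in the far field; the geometry is the same at both points.
E₂ = E₁ · (r₁/r₂)³ = 33.8 · (14.2/56.8)³.
(r₁/r₂)³ = (0.25)³ = 0.01562.
E₂ ≈ 0.5281 N/C.

E ≈ 0.528 N/C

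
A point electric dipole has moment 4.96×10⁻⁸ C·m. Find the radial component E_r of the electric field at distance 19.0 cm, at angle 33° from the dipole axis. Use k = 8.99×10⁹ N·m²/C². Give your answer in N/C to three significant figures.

For a dipole, E_r = (2kp cosθ)/r³.
kp/r³ = (8.99×10⁹)(4.96×10⁻⁸)/(0.190)³ = 6.501×10⁴ N/C.
E_r = 2·6.501×10⁴·cos33° = 1.090×10⁵ N/C.

E_r ≈ 1.09×10⁵ N/C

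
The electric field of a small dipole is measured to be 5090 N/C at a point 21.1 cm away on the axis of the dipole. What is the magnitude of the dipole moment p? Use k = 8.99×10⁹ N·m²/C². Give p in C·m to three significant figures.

On axis E = 2kp/r³, so p = Er³/(2k).
p = (5090)·(0.211)³ / (2·8.99×10⁹) = 2.659×10⁻⁹ C·m.

p ≈ 2.66×10⁻⁹ C·m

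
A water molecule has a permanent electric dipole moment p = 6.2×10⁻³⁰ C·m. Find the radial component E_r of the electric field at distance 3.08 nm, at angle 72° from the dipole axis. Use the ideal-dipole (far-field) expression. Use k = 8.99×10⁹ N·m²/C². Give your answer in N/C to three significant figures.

For a dipole, E_r = (2kp cosθ)/r³.
kp/r³ = (8.99×10⁹)(6.20×10⁻³⁰)/(3.08×10⁻⁹)³ = 1.908×10⁶ N/C.
E_r = 2·1.908×10⁶·cos72° = 1.179×10⁶ N/C.

E_r ≈ 1.18×10⁶ N/C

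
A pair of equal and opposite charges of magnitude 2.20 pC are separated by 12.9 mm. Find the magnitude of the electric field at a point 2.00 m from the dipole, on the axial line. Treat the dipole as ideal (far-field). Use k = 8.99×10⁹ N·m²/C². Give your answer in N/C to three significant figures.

E ≈ 6.38×10⁻⁵ N/C

Dipole moment p = qd = (2.20×10⁻¹² C)(0.0129 m) = 2.838×10⁻¹⁴ C·m.
On the dipole axis E = 2kp/r³.
E = 2·(8.99×10⁹)(2.838×10⁻¹⁴) / (2.00)³ = 6.378×10⁻⁵ N/C.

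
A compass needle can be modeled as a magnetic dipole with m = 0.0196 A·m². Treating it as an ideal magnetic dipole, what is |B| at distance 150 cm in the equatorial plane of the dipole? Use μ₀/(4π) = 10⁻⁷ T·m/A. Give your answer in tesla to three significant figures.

In the equatorial plane B = (μ₀/4π)·m/r³ (half the axial value).
B = (10⁻⁷)·(0.0196) / (1.50)³ = 5.807×10⁻¹⁰ T.

B ≈ 5.81×10⁻¹⁰ T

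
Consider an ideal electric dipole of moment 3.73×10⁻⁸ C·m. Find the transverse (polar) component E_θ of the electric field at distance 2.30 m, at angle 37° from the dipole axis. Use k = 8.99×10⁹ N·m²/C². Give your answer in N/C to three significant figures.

E_θ ≈ 16.6 N/C

For a dipole, E_θ = (kp sinθ)/r³.
kp/r³ = (8.99×10⁹)(3.73×10⁻⁸)/(2.30)³ = 27.56 N/C.
E_θ = 27.56·sin37° = 16.59 N/C.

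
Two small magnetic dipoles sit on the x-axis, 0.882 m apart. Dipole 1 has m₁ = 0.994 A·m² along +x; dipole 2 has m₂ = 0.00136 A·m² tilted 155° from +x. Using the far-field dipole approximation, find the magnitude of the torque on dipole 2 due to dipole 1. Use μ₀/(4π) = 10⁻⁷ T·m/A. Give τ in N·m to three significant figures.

τ ≈ 1.67×10⁻¹⁰ N·m

Dipole B is on the axis of dipole A, so B₁ there is axial: B₁ = (μ₀/4π)·2m₁/r³ along +x.
B₁ = 2(10⁻⁷)(0.994)/(0.882)³ = 2.897×10⁻⁷ T.
τ = m₂ B₁ sinθ.
τ = (0.00136)(2.897×10⁻⁷)·sin155° = 1.665×10⁻¹⁰ N·m.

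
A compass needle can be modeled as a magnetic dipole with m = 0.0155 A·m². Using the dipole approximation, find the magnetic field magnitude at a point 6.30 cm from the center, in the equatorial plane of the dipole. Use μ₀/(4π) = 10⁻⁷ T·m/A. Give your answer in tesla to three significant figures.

In the equatorial plane B = (μ₀/4π)·m/r³ (half the axial value).
B = (10⁻⁷)·(0.0155) / (0.0630)³ = 6.199×10⁻⁶ T.

B ≈ 6.20×10⁻⁶ T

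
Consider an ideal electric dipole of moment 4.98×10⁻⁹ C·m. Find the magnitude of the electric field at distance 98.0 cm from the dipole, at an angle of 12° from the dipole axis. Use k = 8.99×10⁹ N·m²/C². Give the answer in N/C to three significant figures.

E ≈ 93.6 N/C

At angle θ the dipole field magnitude is E = (kp/r³)·√(1 + 3cos²θ).
kp/r³ = (8.99×10⁹)(4.98×10⁻⁹) / (0.980)³ = 47.57 N/C.
√(1 + 3cos²12°) = √(1 + 3·0.9568) = √3.8703 ≈ 1.9673.
E ≈ 47.57 × 1.967 = 93.58 N/C.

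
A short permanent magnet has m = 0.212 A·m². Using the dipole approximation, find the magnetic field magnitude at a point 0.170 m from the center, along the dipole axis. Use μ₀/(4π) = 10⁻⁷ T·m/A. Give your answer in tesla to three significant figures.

On axis B = (μ₀/4π)·2m/r³.
B = 2·(10⁻⁷)·(0.212) / (0.170)³ = 8.630×10⁻⁶ T.

B ≈ 8.63×10⁻⁶ T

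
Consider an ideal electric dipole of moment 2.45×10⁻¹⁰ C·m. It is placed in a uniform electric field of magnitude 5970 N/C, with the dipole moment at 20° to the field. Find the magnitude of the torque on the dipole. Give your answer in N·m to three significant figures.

τ ≈ 5.00×10⁻⁷ N·m

Torque on an electric dipole: τ = pE sinθ.
τ = (2.45×10⁻¹⁰)(5970)·sin20° = 5.003×10⁻⁷ N·m.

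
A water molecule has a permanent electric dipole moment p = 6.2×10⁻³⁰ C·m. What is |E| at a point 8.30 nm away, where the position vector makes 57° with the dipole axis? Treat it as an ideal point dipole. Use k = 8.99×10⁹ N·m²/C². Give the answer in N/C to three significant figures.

At angle θ the dipole field magnitude is E = (kp/r³)·√(1 + 3cos²θ).
kp/r³ = (8.99×10⁹)(6.20×10⁻³⁰) / (8.30×10⁻⁹)³ = 9.748×10⁴ N/C.
√(1 + 3cos²57°) = √(1 + 3·0.2966) = √1.8899 ≈ 1.3747.
E ≈ 9.748×10⁴ × 1.375 = 1.340×10⁵ N/C.

E ≈ 1.34×10⁵ N/C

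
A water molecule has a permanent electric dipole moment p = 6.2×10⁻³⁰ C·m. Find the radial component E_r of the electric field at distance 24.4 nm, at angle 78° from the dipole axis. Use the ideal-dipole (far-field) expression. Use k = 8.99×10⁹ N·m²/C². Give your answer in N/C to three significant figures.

E_r ≈ 1600 N/C

For a dipole, E_r = (2kp cosθ)/r³.
kp/r³ = (8.99×10⁹)(6.20×10⁻³⁰)/(2.44×10⁻⁸)³ = 3837 N/C.
E_r = 2·3837·cos78° = 1595 N/C.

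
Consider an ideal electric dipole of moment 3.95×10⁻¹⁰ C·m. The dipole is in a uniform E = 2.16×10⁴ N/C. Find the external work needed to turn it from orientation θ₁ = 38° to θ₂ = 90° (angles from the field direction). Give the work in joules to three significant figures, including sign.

W_ext = ΔU = U(θ₂) − U(θ₁) = −pE cosθ₂ − (−pE cosθ₁) = pE(cosθ₁ − cosθ₂).
W = (3.95×10⁻¹⁰)(2.16×10⁴)·(cos38° − cos90°) = (8.532×10⁻⁶)·(+0.7880) = 6.723×10⁻⁶ J.

W ≈ 6.72×10⁻⁶ J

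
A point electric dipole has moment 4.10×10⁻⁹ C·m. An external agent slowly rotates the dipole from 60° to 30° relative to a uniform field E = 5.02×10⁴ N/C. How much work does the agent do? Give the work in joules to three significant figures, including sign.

W ≈ -7.53×10⁻⁵ J

W_ext = ΔU = U(θ₂) − U(θ₁) = −pE cosθ₂ − (−pE cosθ₁) = pE(cosθ₁ − cosθ₂).
W = (4.10×10⁻⁹)(5.02×10⁴)·(cos60° − cos30°) = (2.058×10⁻⁴)·(-0.3660) = -7.534×10⁻⁵ J.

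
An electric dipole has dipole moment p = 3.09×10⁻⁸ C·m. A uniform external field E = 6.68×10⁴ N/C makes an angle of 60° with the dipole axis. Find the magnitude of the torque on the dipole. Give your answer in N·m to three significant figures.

τ ≈ 0.00179 N·m

Torque on an electric dipole: τ = pE sinθ.
τ = (3.09×10⁻⁸)(6.68×10⁴)·sin60° = 0.001788 N·m.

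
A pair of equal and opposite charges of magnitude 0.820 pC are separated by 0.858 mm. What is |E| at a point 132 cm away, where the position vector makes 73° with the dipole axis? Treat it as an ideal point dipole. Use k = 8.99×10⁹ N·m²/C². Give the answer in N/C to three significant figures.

E ≈ 3.08×10⁻⁶ N/C

Dipole moment p = qd = (8.20×10⁻¹³ C)(8.58×10⁻⁴ m) = 7.036×10⁻¹⁶ C·m.
At angle θ the dipole field magnitude is E = (kp/r³)·√(1 + 3cos²θ).
kp/r³ = (8.99×10⁹)(7.036×10⁻¹⁶) / (1.32)³ = 2.750×10⁻⁶ N/C.
√(1 + 3cos²73°) = √(1 + 3·0.0855) = √1.2564 ≈ 1.1209.
E ≈ 2.750×10⁻⁶ × 1.121 = 3.083×10⁻⁶ N/C.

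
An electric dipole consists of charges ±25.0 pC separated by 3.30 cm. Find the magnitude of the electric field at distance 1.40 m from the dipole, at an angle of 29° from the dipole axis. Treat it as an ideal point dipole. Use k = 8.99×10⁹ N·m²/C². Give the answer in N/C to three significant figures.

Dipole moment p = qd = (2.50×10⁻¹¹ C)(0.0330 m) = 8.25×10⁻¹³ C·m.
At angle θ the dipole field magnitude is E = (kp/r³)·√(1 + 3cos²θ).
kp/r³ = (8.99×10⁹)(8.25×10⁻¹³) / (1.40)³ = 0.002703 N/C.
√(1 + 3cos²29°) = √(1 + 3·0.7650) = √3.2949 ≈ 1.8152.
E ≈ 0.002703 × 1.815 = 0.004906 N/C.

E ≈ 0.00491 N/C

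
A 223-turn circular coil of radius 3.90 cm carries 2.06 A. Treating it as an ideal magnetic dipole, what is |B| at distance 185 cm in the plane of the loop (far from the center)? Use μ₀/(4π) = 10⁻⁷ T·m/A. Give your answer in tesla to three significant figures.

B ≈ 3.47×10⁻⁸ T

m = NIA = NIπa² = 223·(2.06)·π·(0.0390)² = 2.195 A·m².
In the equatorial plane B = (μ₀/4π)·m/r³ (half the axial value).
B = (10⁻⁷)·(2.195) / (1.85)³ = 3.467×10⁻⁸ T.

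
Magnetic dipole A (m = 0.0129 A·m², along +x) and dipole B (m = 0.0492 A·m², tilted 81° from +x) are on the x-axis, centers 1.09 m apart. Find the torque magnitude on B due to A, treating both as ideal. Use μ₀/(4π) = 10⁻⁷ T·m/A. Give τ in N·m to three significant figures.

τ ≈ 9.68×10⁻¹¹ N·m

Dipole B is on the axis of dipole A, so B₁ there is axial: B₁ = (μ₀/4π)·2m₁/r³ along +x.
B₁ = 2(10⁻⁷)(0.0129)/(1.09)³ = 1.992×10⁻⁹ T.
τ = m₂ B₁ sinθ.
τ = (0.0492)(1.992×10⁻⁹)·sin81° = 9.681×10⁻¹¹ N·m.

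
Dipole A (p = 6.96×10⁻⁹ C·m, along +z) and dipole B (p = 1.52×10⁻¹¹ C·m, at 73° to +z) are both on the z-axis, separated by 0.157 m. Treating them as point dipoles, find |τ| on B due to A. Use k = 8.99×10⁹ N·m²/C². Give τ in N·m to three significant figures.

τ ≈ 4.70×10⁻⁷ N·m

The second dipole sits on the axis of the first, so the field there is axial: E₁ = 2kp₁/r³ along +z.
E₁ = 2(8.99×10⁹)(6.96×10⁻⁹)/(0.157)³ = 3.234×10⁴ N/C.
Torque on the second dipole: τ = p₂ E₁ sinθ.
τ = (1.52×10⁻¹¹)(3.234×10⁴)·sin73° = 4.700×10⁻⁷ N·m.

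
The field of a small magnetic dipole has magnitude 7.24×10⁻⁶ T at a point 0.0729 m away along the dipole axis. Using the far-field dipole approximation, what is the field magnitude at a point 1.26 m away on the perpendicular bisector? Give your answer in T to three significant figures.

Dipole fields scale as 1/r³ in the far field.
The axial field is twice the equatorial field at the same r, so the geometry factor is 1/2.
B₂ = B₁ · (1/2) · (r₁/r₂)³ = 7.24×10⁻⁶ · 0.5 · (0.0729/1.26)³.
(r₁/r₂)³ = (0.05786)³ = 0.0001937.
B₂ ≈ 7.011×10⁻¹⁰ T.

B ≈ 7.01×10⁻¹⁰ T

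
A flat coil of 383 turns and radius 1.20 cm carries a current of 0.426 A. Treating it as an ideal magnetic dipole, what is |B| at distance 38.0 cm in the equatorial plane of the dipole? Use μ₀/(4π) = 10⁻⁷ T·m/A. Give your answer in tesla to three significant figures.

B ≈ 1.35×10⁻⁷ T

m = NIA = NIπa² = 383·(0.426)·π·(0.0120)² = 0.07381 A·m².
In the equatorial plane B = (μ₀/4π)·m/r³ (half the axial value).
B = (10⁻⁷)·(0.07381) / (0.380)³ = 1.345×10⁻⁷ T.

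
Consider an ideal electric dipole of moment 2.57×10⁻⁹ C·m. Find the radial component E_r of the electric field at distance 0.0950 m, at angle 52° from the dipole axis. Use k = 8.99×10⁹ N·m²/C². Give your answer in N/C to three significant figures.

For a dipole, E_r = (2kp cosθ)/r³.
kp/r³ = (8.99×10⁹)(2.57×10⁻⁹)/(0.0950)³ = 2.695×10⁴ N/C.
E_r = 2·2.695×10⁴·cos52° = 3.318×10⁴ N/C.

E_r ≈ 3.32×10⁴ N/C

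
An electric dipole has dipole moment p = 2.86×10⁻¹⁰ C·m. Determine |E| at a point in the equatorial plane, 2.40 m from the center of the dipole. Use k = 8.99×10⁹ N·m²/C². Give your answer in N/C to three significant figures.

In the equatorial plane E = kp/r³.
E = (8.99×10⁹)(2.86×10⁻¹⁰) / (2.40)³ = 0.1860 N/C.

E ≈ 0.186 N/C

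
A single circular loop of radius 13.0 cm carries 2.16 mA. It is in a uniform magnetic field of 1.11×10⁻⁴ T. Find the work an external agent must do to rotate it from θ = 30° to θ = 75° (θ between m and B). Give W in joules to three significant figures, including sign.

Magnetic moment m = IA = Iπa² = (0.00216)·π·(0.130)² = 1.147×10⁻⁴ A·m².
W_ext = ΔU = −mB cosθ₂ + mB cosθ₁ = mB(cosθ₁ − cosθ₂).
W = (1.147×10⁻⁴)(1.11×10⁻⁴)·(cos30° − cos75°) = (1.273×10⁻⁸)·(+0.6072) = 7.731×10⁻⁹ J.

W ≈ 7.73×10⁻⁹ J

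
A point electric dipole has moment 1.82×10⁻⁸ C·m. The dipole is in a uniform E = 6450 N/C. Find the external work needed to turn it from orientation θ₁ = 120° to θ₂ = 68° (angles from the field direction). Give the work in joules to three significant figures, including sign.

W_ext = ΔU = U(θ₂) − U(θ₁) = −pE cosθ₂ − (−pE cosθ₁) = pE(cosθ₁ − cosθ₂).
W = (1.82×10⁻⁸)(6450)·(cos120° − cos68°) = (1.174×10⁻⁴)·(-0.8746) = -1.027×10⁻⁴ J.

W ≈ -1.03×10⁻⁴ J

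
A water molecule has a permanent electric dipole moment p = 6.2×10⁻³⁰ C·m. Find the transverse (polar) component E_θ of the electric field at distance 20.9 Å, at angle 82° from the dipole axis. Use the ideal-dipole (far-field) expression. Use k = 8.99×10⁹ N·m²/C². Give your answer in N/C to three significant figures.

For a dipole, E_θ = (kp sinθ)/r³.
kp/r³ = (8.99×10⁹)(6.20×10⁻³⁰)/(2.09×10⁻⁹)³ = 6.105×10⁶ N/C.
E_θ = 6.105×10⁶·sin82° = 6.046×10⁶ N/C.

E_θ ≈ 6.05×10⁶ N/C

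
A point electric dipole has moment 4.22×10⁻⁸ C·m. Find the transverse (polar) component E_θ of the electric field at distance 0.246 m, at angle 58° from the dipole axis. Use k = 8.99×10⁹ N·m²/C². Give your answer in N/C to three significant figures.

For a dipole, E_θ = (kp sinθ)/r³.
kp/r³ = (8.99×10⁹)(4.22×10⁻⁸)/(0.246)³ = 2.548×10⁴ N/C.
E_θ = 2.548×10⁴·sin58° = 2.161×10⁴ N/C.

E_θ ≈ 2.16×10⁴ N/C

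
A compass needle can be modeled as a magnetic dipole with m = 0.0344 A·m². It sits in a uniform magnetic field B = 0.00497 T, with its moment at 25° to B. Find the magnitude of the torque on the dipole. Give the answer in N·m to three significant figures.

Torque on a magnetic dipole: τ = mB sinθ.
τ = (0.0344)(0.00497)·sin25° = 7.225×10⁻⁵ N·m.

τ ≈ 7.23×10⁻⁵ N·m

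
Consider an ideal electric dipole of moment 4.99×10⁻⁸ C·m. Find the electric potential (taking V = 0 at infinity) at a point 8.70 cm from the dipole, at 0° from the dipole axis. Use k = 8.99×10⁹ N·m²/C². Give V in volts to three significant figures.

The dipole potential is V = kp cosθ / r².
V = (8.99×10⁹)(4.99×10⁻⁸)·cos0° / (0.0870)² = 5.927×10⁴ V.

V ≈ 5.93×10⁴ V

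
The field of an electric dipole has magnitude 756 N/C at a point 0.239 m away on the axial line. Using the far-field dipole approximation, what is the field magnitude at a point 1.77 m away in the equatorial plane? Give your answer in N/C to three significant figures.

Dipole fields scale as 1/r³ in the far field.
The axial field is twice the equatorial field at the same r, so the geometry factor is 1/2.
E₂ = E₁ · (1/2) · (r₁/r₂)³ = 756 · 0.5 · (0.239/1.77)³.
(r₁/r₂)³ = (0.135)³ = 0.002462.
E₂ ≈ 0.9306 N/C.

E ≈ 0.931 N/C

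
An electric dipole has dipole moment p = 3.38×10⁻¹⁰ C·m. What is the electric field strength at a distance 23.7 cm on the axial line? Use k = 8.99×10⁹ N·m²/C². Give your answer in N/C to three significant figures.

E ≈ 457 N/C

On the dipole axis E = 2kp/r³.
E = 2·(8.99×10⁹)(3.38×10⁻¹⁰) / (0.237)³ = 456.5 N/C.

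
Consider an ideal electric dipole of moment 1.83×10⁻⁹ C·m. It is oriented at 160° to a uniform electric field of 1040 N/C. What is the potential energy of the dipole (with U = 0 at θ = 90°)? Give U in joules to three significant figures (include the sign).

U = −p·E = −pE cosθ.
U = −(1.83×10⁻⁹)(1040)·cos160° = 1.788×10⁻⁶ J.

U ≈ 1.79×10⁻⁶ J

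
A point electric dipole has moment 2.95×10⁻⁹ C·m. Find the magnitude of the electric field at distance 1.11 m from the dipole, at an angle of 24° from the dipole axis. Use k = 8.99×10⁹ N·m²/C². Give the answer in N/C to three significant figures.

E ≈ 36.3 N/C

At angle θ the dipole field magnitude is E = (kp/r³)·√(1 + 3cos²θ).
kp/r³ = (8.99×10⁹)(2.95×10⁻⁹) / (1.11)³ = 19.39 N/C.
√(1 + 3cos²24°) = √(1 + 3·0.8346) = √3.5037 ≈ 1.8718.
E ≈ 19.39 × 1.872 = 36.30 N/C.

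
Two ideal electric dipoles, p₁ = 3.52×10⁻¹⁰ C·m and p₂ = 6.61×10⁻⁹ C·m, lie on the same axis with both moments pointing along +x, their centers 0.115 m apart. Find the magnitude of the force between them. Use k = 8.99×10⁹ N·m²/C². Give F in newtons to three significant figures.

F ≈ 7.18×10⁻⁴ N

On-axis field of dipole 1 at distance r: E = 2kp₁/r³. Force on dipole 2 is F = p₂·dE/dr (gradient along axis).
dE/dr = −6kp₁/r⁴, so |F| = 6kp₁p₂/r⁴ (attractive for aligned moments).
F = 6(8.99×10⁹)(3.52×10⁻¹⁰)(6.61×10⁻⁹)/(0.115)⁴ = 7.176×10⁻⁴ N.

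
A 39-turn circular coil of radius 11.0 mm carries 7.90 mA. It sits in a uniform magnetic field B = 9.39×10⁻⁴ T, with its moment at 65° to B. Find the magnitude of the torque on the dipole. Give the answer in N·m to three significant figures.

m = NIA = NIπa² = 39·(0.00790)·π·(0.0110)² = 1.171×10⁻⁴ A·m².
Torque on a magnetic dipole: τ = mB sinθ.
τ = (1.171×10⁻⁴)(9.39×10⁻⁴)·sin65° = 9.965×10⁻⁸ N·m.

τ ≈ 9.97×10⁻⁸ N·m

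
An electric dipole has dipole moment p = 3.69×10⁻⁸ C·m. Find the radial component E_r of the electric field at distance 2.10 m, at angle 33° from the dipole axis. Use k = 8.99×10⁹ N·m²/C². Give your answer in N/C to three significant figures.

E_r ≈ 60.1 N/C

For a dipole, E_r = (2kp cosθ)/r³.
kp/r³ = (8.99×10⁹)(3.69×10⁻⁸)/(2.10)³ = 35.82 N/C.
E_r = 2·35.82·cos33° = 60.08 N/C.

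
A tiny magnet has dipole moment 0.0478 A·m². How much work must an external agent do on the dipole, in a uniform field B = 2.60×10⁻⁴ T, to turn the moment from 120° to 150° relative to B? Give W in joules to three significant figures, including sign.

W ≈ 4.55×10⁻⁶ J

W_ext = ΔU = −mB cosθ₂ + mB cosθ₁ = mB(cosθ₁ − cosθ₂).
W = (0.0478)(2.60×10⁻⁴)·(cos120° − cos150°) = (1.243×10⁻⁵)·(+0.3660) = 4.549×10⁻⁶ J.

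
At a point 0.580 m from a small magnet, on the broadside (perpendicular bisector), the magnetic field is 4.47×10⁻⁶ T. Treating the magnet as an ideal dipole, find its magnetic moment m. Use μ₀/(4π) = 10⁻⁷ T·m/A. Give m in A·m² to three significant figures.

m ≈ 8.72 A·m²

In the equatorial plane B = (μ₀/4π)·m/r³, so m = Br³·4π/(μ₀).
m = (4.47×10⁻⁶)·(0.580)³ / (10⁻⁷) = 8.722 A·m².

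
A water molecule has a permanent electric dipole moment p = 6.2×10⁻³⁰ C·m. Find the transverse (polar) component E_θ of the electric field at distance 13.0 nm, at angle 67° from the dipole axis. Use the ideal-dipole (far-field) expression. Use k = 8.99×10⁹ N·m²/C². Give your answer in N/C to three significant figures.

For a dipole, E_θ = (kp sinθ)/r³.
kp/r³ = (8.99×10⁹)(6.20×10⁻³⁰)/(1.30×10⁻⁸)³ = 2.537×10⁴ N/C.
E_θ = 2.537×10⁴·sin67° = 2.335×10⁴ N/C.

E_θ ≈ 2.34×10⁴ N/C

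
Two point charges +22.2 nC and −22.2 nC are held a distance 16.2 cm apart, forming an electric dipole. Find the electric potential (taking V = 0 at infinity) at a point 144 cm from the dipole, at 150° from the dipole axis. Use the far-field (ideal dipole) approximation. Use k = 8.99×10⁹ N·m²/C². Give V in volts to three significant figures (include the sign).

V ≈ -13.5 V

Dipole moment p = qd = (2.22×10⁻⁸ C)(0.162 m) = 3.596×10⁻⁹ C·m.
The dipole potential is V = kp cosθ / r².
V = (8.99×10⁹)(3.596×10⁻⁹)·cos150° / (1.44)² = -13.50 V.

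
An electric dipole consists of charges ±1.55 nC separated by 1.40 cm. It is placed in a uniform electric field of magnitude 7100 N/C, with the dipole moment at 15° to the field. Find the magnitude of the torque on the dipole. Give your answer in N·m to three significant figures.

τ ≈ 3.99×10⁻⁸ N·m

Dipole moment p = qd = (1.55×10⁻⁹ C)(0.0140 m) = 2.17×10⁻¹¹ C·m.
Torque on an electric dipole: τ = pE sinθ.
τ = (2.17×10⁻¹¹)(7100)·sin15° = 3.988×10⁻⁸ N·m.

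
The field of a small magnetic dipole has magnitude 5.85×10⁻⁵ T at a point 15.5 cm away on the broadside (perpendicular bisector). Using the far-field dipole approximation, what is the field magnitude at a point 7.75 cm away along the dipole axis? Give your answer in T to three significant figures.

B ≈ 9.36×10⁻⁴ T

Dipole fields scale as 1/r³ in the far field.
The axial field is twice the equatorial field at the same r, so the geometry factor is 2/1.
B₂ = B₁ · (2/1) · (r₁/r₂)³ = 5.85×10⁻⁵ · 2 · (15.5/7.75)³.
(r₁/r₂)³ = (2)³ = 8.
B₂ ≈ 9.360×10⁻⁴ T.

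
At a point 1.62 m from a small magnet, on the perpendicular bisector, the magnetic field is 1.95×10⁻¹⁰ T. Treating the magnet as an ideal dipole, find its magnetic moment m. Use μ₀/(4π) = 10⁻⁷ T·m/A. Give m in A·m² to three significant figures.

In the equatorial plane B = (μ₀/4π)·m/r³, so m = Br³·4π/(μ₀).
m = (1.95×10⁻¹⁰)·(1.62)³ / (10⁻⁷) = 0.008290 A·m².

m ≈ 0.00829 A·m²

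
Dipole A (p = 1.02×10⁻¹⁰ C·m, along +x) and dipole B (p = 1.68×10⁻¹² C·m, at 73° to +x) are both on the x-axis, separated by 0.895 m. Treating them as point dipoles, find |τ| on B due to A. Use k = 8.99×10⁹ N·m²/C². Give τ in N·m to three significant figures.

The second dipole sits on the axis of the first, so the field there is axial: E₁ = 2kp₁/r³ along +x.
E₁ = 2(8.99×10⁹)(1.02×10⁻¹⁰)/(0.895)³ = 2.558 N/C.
Torque on the second dipole: τ = p₂ E₁ sinθ.
τ = (1.68×10⁻¹²)(2.558)·sin73° = 4.110×10⁻¹² N·m.

τ ≈ 4.11×10⁻¹² N·m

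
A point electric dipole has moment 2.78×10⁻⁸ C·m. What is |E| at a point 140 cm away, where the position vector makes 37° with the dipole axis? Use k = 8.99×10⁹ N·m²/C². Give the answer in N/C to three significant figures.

At angle θ the dipole field magnitude is E = (kp/r³)·√(1 + 3cos²θ).
kp/r³ = (8.99×10⁹)(2.78×10⁻⁸) / (1.40)³ = 91.08 N/C.
√(1 + 3cos²37°) = √(1 + 3·0.6378) = √2.9135 ≈ 1.7069.
E ≈ 91.08 × 1.707 = 155.5 N/C.

E ≈ 155 N/C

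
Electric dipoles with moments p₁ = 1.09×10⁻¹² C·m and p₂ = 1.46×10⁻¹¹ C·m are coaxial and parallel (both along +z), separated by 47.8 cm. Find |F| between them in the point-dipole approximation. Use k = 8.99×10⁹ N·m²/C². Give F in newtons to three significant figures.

F ≈ 1.64×10⁻¹¹ N

On-axis field of dipole 1 at distance r: E = 2kp₁/r³. Force on dipole 2 is F = p₂·dE/dr (gradient along axis).
dE/dr = −6kp₁/r⁴, so |F| = 6kp₁p₂/r⁴ (attractive for aligned moments).
F = 6(8.99×10⁹)(1.09×10⁻¹²)(1.46×10⁻¹¹)/(0.478)⁴ = 1.644×10⁻¹¹ N.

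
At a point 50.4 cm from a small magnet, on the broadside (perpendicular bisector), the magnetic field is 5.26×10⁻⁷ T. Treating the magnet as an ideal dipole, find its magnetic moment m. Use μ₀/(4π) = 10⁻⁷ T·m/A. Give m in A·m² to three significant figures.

m ≈ 0.673 A·m²

In the equatorial plane B = (μ₀/4π)·m/r³, so m = Br³·4π/(μ₀).
m = (5.26×10⁻⁷)·(0.504)³ / (10⁻⁷) = 0.6734 A·m².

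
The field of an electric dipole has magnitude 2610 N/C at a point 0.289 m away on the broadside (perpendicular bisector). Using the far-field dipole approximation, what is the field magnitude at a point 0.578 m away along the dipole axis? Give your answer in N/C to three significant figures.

Dipole fields scale as 1/r³ in the far field.
The axial field is twice the equatorial field at the same r, so the geometry factor is 2/1.
E₂ = E₁ · (2/1) · (r₁/r₂)³ = 2610 · 2 · (0.289/0.578)³.
(r₁/r₂)³ = (0.5)³ = 0.125.
E₂ ≈ 652.5 N/C.

E ≈ 652 N/C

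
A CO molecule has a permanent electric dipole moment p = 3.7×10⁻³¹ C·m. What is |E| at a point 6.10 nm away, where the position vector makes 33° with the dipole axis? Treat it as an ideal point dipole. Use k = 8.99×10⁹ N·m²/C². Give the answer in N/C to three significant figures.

E ≈ 2.58×10⁴ N/C

At angle θ the dipole field magnitude is E = (kp/r³)·√(1 + 3cos²θ).
kp/r³ = (8.99×10⁹)(3.70×10⁻³¹) / (6.10×10⁻⁹)³ = 1.465×10⁴ N/C.
√(1 + 3cos²33°) = √(1 + 3·0.7034) = √3.1101 ≈ 1.7635.
E ≈ 1.465×10⁴ × 1.764 = 2.584×10⁴ N/C.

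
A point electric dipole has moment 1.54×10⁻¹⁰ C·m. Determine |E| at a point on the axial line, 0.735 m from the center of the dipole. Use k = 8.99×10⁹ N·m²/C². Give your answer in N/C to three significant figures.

On the dipole axis E = 2kp/r³.
E = 2·(8.99×10⁹)(1.54×10⁻¹⁰) / (0.735)³ = 6.973 N/C.

E ≈ 6.97 N/C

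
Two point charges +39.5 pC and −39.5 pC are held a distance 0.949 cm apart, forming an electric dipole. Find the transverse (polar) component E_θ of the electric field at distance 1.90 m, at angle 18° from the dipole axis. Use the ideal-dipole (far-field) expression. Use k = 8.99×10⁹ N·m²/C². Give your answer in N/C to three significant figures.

E_θ ≈ 1.52×10⁻⁴ N/C

Dipole moment p = qd = (3.95×10⁻¹¹ C)(0.00949 m) = 3.749×10⁻¹³ C·m.
For a dipole, E_θ = (kp sinθ)/r³.
kp/r³ = (8.99×10⁹)(3.749×10⁻¹³)/(1.90)³ = 4.914×10⁻⁴ N/C.
E_θ = 4.914×10⁻⁴·sin18° = 1.518×10⁻⁴ N/C.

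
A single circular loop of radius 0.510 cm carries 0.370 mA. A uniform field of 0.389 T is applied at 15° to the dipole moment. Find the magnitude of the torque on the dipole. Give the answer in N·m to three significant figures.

τ ≈ 3.04×10⁻⁹ N·m

Magnetic moment m = IA = Iπa² = (3.70×10⁻⁴)·π·(0.00510)² = 3.023×10⁻⁸ A·m².
Torque on a magnetic dipole: τ = mB sinθ.
τ = (3.023×10⁻⁸)(0.389)·sin15° = 3.044×10⁻⁹ N·m.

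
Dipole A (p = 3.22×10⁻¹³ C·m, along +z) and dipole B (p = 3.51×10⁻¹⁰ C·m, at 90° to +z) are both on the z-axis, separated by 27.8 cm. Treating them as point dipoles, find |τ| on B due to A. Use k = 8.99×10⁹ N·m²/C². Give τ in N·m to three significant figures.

τ ≈ 9.46×10⁻¹¹ N·m

The second dipole sits on the axis of the first, so the field there is axial: E₁ = 2kp₁/r³ along +z.
E₁ = 2(8.99×10⁹)(3.22×10⁻¹³)/(0.278)³ = 0.2695 N/C.
Torque on the second dipole: τ = p₂ E₁ sinθ.
τ = (3.51×10⁻¹⁰)(0.2695)·sin90° = 9.458×10⁻¹¹ N·m.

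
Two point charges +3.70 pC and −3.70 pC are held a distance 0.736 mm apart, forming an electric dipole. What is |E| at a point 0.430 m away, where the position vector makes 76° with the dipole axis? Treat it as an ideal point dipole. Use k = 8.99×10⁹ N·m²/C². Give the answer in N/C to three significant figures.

Dipole moment p = qd = (3.70×10⁻¹² C)(7.36×10⁻⁴ m) = 2.723×10⁻¹⁵ C·m.
At angle θ the dipole field magnitude is E = (kp/r³)·√(1 + 3cos²θ).
kp/r³ = (8.99×10⁹)(2.723×10⁻¹⁵) / (0.430)³ = 3.079×10⁻⁴ N/C.
√(1 + 3cos²76°) = √(1 + 3·0.0585) = √1.1756 ≈ 1.0842.
E ≈ 3.079×10⁻⁴ × 1.084 = 3.338×10⁻⁴ N/C.

E ≈ 3.34×10⁻⁴ N/C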